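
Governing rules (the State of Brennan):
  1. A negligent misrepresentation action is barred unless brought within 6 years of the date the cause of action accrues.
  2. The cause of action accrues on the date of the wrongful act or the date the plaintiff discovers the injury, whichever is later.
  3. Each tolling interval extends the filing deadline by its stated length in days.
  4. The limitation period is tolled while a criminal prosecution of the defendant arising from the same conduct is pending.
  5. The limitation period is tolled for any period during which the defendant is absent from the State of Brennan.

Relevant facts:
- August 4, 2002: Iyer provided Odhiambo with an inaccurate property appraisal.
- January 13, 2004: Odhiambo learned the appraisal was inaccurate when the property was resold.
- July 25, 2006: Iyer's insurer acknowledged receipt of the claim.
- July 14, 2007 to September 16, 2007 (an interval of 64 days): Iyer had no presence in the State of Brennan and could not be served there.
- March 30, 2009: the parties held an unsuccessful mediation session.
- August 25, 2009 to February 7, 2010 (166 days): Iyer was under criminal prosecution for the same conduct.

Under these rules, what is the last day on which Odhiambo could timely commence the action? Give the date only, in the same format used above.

The claim accrued on January 13, 2004 — the later of the August 4, 2002 act and the January 13, 2004 discovery.
6 years from January 13, 2004 is January 13, 2010.
The defendant's absence from the jurisdiction from July 14, 2007 to September 16, 2007 tolled the period for 64 days, extending the deadline to March 18, 2010.
Because the pending criminal prosecution ran from August 25, 2009 to February 7, 2010, the deadline is extended by 166 days to August 31, 2010.
None of the other events listed affects the running of the period under the stated rules.

August 31, 2010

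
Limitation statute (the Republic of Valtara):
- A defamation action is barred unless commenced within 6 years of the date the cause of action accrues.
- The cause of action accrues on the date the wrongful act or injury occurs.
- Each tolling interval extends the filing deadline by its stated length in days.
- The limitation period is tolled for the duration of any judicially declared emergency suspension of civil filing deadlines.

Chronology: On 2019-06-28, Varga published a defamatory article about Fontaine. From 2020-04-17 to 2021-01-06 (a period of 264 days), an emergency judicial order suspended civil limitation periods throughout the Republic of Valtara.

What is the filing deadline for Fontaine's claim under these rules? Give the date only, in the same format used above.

2026-03-19

The cause of action accrued on 2019-06-28, the date of the act.
The untolled deadline — 6 years after 2019-06-28 — is 2025-06-28.
The period was tolled for 264 days by the emergency suspension of filing deadlines (2020-04-17 to 2021-01-06), pushing the deadline to 2026-03-19.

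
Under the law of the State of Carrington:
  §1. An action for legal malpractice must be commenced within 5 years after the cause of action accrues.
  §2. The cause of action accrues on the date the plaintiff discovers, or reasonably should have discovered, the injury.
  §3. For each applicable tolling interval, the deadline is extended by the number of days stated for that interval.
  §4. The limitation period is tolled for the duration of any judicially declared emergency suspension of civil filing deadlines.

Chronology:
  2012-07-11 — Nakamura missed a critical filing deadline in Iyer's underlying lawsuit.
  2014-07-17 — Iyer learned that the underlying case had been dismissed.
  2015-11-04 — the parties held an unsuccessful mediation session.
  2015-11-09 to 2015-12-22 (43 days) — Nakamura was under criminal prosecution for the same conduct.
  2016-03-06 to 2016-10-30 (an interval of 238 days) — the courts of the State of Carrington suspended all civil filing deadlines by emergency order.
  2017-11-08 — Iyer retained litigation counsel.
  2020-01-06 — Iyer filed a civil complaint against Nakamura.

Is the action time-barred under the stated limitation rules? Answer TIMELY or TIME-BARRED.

TIMELY

Under the discovery rule, the claim accrued on 2014-07-17, when Iyer discovered the injury — not on the 2012-07-11 date of the underlying act.
5 years from 2014-07-17 is 2019-07-17.
The emergency suspension of filing deadlines from 2016-03-06 to 2016-10-30 tolled the period for 238 days, extending the deadline to 2020-03-11.
No stated provision tolls the period for a criminal prosecution, so the interval from 2015-11-09 to 2015-12-22 has no effect on the deadline.
The other events in the timeline have no effect on the limitation period under the stated rules.
Filing on 2020-01-06 beat the 2020-03-11 deadline — the action is timely.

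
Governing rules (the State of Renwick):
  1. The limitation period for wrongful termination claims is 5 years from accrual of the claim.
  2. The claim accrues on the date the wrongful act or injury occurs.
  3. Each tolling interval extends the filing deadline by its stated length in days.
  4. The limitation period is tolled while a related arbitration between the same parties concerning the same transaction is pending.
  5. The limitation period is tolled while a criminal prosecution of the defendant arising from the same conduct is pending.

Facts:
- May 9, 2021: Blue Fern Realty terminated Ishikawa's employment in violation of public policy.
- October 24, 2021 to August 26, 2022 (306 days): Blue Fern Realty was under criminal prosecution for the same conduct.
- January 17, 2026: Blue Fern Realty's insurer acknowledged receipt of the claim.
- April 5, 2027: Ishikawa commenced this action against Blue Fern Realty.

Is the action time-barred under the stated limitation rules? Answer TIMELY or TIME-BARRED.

TIME-BARRED

The claim accrued on May 9, 2021, when the wrongful act occurred.
The untolled deadline — 5 years after May 9, 2021 — is May 9, 2026.
The pending criminal prosecution from October 24, 2021 to August 26, 2022 tolled the period for 306 days, extending the deadline to March 11, 2027.
Nothing else in the chronology tolls or restarts the period.
The April 5, 2027 filing falls after the March 11, 2027 deadline; the claim is time-barred.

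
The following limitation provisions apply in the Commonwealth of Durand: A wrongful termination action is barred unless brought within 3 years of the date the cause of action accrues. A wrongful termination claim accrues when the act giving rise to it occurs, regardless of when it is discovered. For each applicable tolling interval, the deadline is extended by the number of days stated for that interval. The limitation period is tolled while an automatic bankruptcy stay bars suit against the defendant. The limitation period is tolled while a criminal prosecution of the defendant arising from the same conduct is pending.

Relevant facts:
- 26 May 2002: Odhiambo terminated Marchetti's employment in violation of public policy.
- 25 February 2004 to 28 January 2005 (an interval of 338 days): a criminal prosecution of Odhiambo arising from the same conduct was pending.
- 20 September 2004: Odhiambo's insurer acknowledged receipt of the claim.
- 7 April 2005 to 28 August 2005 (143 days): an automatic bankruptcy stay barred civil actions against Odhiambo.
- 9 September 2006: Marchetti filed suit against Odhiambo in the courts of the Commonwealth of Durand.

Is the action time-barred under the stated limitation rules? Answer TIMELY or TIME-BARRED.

TIMELY

The claim accrued on 26 May 2002, when the wrongful act occurred.
The untolled deadline — 3 years after 26 May 2002 — is 26 May 2005.
The pending criminal prosecution from 25 February 2004 to 28 January 2005 tolled the period for 338 days, extending the deadline to 29 April 2006.
Because the automatic bankruptcy stay ran from 7 April 2005 to 28 August 2005, the deadline is extended by 143 days to 19 September 2006.
The other events in the timeline have no effect on the limitation period under the stated rules.
Filing on 9 September 2006 beat the 19 September 2006 deadline — the action is timely.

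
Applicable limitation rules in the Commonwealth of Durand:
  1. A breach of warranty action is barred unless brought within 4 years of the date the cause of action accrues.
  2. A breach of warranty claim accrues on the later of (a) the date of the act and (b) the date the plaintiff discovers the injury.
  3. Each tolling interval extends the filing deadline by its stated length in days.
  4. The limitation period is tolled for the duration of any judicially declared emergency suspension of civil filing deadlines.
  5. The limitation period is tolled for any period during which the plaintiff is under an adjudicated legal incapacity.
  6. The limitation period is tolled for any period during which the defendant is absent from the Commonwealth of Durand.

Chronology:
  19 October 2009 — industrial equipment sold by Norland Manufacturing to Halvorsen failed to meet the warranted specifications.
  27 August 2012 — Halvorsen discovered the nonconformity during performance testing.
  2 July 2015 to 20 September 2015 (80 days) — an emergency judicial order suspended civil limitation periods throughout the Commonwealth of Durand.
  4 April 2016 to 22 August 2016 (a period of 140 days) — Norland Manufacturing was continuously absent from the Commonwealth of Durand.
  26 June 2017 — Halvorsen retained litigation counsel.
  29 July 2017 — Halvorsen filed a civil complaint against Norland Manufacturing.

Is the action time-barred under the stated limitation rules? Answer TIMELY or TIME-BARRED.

TIME-BARRED

Taking the later of the act (19 October 2009) and discovery (27 August 2012), the claim accrued on 27 August 2012.
Adding the 4 years base period to 27 August 2012 gives a deadline of 27 August 2016, before any tolling.
The emergency suspension of filing deadlines from 2 July 2015 to 20 September 2015 tolled the period for 80 days, extending the deadline to 15 November 2016.
Because the defendant's absence from the jurisdiction ran from 4 April 2016 to 22 August 2016, the deadline is extended by 140 days to 4 April 2017.
Nothing else in the chronology tolls or restarts the period.
Halvorsen filed on 29 July 2017, after the 4 April 2017 deadline, so the action is time-barred.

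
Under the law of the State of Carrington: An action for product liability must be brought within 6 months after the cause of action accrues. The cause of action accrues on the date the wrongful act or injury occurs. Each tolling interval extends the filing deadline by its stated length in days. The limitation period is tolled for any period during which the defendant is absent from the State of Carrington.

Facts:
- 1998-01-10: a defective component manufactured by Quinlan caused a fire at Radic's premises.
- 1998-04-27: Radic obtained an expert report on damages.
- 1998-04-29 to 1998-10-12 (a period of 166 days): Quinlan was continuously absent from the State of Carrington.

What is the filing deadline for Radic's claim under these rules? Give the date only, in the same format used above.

The claim accrued on 1998-01-10, when the wrongful act occurred.
The untolled deadline — 6 months after 1998-01-10 — is 1998-07-10.
The defendant's absence from the jurisdiction from 1998-04-29 to 1998-10-12 tolled the period for 166 days, extending the deadline to 1998-12-23.
The other events in the timeline have no effect on the limitation period under the stated rules.

1998-12-23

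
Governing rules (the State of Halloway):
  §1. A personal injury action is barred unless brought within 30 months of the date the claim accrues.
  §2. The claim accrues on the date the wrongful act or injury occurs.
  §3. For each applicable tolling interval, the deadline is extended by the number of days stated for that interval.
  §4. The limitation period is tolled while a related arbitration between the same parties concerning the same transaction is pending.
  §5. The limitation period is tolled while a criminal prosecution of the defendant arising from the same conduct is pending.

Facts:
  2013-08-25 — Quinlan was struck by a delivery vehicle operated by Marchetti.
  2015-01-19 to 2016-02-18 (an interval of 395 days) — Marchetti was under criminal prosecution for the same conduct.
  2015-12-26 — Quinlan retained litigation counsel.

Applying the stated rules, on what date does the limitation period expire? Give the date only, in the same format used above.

The claim accrued on 2013-08-25, the date of the act.
30 months from 2013-08-25 is 2016-02-25.
The pending criminal prosecution from 2015-01-19 to 2016-02-18 tolled the period for 395 days, extending the deadline to 2017-03-26.
Nothing else in the chronology tolls or restarts the period.

2017-03-26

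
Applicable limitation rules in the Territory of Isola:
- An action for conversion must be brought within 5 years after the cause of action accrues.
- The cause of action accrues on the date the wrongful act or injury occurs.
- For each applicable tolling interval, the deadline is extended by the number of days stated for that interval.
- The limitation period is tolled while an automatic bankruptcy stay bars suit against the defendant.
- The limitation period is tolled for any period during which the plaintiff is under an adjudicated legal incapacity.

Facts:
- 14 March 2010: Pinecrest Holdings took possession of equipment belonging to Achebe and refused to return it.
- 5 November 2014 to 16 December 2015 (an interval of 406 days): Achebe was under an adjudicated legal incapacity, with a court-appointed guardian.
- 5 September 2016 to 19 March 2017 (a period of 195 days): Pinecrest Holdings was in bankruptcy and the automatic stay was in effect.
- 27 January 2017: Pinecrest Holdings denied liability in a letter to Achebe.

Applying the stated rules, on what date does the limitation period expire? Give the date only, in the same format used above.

The limitation period began to run on 14 March 2010.
5 years from 14 March 2010 is 14 March 2015.
The plaintiff's legal incapacity from 5 November 2014 to 16 December 2015 tolled the period for 406 days, extending the deadline to 23 April 2016.
By the time the automatic bankruptcy stay began on 5 September 2016, the limitation period had already expired on 23 April 2016; that interval cannot revive it.
The other events in the timeline have no effect on the limitation period under the stated rules.

23 April 2016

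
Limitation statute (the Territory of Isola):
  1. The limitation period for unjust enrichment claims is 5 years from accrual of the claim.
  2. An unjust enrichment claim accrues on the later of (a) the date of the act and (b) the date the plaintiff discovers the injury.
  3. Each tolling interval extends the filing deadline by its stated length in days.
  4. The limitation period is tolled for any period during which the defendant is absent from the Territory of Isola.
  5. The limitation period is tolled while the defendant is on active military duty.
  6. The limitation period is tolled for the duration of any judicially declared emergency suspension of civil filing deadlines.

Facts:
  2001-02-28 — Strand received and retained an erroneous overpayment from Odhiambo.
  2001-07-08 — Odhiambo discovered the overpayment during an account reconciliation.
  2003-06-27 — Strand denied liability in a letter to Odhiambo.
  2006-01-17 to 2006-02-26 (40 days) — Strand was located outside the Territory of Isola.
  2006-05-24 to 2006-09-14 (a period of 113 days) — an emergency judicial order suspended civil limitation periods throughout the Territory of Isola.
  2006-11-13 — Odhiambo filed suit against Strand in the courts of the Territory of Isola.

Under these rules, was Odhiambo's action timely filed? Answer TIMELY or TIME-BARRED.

TIMELY

Taking the later of the act (2001-02-28) and discovery (2001-07-08), the claim accrued on 2001-07-08.
Adding the 5 years base period to 2001-07-08 gives a deadline of 2006-07-08, before any tolling.
Because the defendant's absence from the jurisdiction ran from 2006-01-17 to 2006-02-26, the deadline is extended by 40 days to 2006-08-17.
Because the emergency suspension of filing deadlines ran from 2006-05-24 to 2006-09-14, the deadline is extended by 113 days to 2006-12-08.
Nothing else in the chronology tolls or restarts the period.
The 2006-11-13 filing precedes the 2006-12-08 deadline; the claim is timely.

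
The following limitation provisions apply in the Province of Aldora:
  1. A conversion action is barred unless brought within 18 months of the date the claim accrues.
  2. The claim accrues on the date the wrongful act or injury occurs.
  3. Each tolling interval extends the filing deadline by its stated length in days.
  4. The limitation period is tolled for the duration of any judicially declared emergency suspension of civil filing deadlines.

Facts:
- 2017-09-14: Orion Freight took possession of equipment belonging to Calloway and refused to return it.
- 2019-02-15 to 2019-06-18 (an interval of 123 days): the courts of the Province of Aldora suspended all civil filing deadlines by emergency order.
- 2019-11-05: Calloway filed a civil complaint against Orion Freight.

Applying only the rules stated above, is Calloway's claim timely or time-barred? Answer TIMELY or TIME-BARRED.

The claim accrued on 2017-09-14, when the wrongful act occurred.
18 months from 2017-09-14 is 2019-03-14.
Because the emergency suspension of filing deadlines ran from 2019-02-15 to 2019-06-18, the deadline is extended by 123 days to 2019-07-15.
The 2019-11-05 filing falls after the 2019-07-15 deadline; the claim is time-barred.

TIME-BARRED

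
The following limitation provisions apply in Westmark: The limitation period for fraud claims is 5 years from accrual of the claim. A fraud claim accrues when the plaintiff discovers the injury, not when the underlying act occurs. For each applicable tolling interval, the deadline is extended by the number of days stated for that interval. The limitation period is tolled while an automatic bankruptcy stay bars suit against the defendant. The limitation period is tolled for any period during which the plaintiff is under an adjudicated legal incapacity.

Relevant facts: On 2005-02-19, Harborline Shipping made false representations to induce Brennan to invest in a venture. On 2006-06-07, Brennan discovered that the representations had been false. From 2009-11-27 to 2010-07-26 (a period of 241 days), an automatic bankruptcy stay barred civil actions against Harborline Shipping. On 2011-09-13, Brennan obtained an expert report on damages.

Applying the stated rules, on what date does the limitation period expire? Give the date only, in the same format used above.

The claim did not accrue until Brennan discovered the injury on 2006-06-07; the 2005-02-19 act date does not start the clock under the stated rule.
The untolled deadline — 5 years after 2006-06-07 — is 2011-06-07.
Because the automatic bankruptcy stay ran from 2009-11-27 to 2010-07-26, the deadline is extended by 241 days to 2012-02-03.
The other events in the timeline have no effect on the limitation period under the stated rules.

2012-02-03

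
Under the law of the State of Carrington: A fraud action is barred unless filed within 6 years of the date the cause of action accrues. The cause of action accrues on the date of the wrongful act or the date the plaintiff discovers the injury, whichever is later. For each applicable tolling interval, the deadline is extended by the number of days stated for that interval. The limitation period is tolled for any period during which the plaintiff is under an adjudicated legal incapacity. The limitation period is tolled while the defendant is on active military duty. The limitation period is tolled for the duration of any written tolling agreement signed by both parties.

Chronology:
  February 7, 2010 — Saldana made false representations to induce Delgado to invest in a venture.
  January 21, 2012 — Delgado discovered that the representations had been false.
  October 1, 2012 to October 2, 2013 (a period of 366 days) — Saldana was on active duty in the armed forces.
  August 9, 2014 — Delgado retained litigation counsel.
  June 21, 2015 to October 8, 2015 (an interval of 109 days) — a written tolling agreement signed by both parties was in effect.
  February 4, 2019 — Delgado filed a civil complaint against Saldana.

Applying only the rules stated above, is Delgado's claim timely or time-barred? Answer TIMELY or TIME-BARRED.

The claim accrued on January 21, 2012 — the later of the February 7, 2010 act and the January 21, 2012 discovery.
6 years from January 21, 2012 is January 21, 2018.
The defendant's active military service from October 1, 2012 to October 2, 2013 tolled the period for 366 days, extending the deadline to January 22, 2019.
The period was tolled for 109 days by the written tolling agreement (June 21, 2015 to October 8, 2015), pushing the deadline to May 11, 2019.
None of the other events listed affects the running of the period under the stated rules.
Filing on February 4, 2019 beat the May 11, 2019 deadline — the action is timely.

TIMELY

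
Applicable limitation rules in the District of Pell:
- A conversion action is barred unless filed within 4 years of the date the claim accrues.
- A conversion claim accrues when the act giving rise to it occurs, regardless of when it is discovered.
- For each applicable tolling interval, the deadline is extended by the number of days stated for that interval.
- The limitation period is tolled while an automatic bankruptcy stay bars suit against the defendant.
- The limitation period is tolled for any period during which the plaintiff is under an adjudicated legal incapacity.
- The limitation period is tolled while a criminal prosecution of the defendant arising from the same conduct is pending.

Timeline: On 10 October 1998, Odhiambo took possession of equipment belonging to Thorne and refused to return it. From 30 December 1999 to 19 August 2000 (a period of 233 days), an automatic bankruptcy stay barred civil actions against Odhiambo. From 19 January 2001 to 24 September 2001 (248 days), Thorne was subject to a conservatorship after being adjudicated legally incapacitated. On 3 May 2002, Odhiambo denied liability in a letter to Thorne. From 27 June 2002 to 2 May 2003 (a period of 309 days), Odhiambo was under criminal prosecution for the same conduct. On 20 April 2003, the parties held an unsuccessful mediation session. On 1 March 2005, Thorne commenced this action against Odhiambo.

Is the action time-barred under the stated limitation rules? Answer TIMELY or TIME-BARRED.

The limitation period began to run on 10 October 1998.
The untolled deadline — 4 years after 10 October 1998 — is 10 October 2002.
Because the automatic bankruptcy stay ran from 30 December 1999 to 19 August 2000, the deadline is extended by 233 days to 31 May 2003.
Because the plaintiff's legal incapacity ran from 19 January 2001 to 24 September 2001, the deadline is extended by 248 days to 3 February 2004.
The pending criminal prosecution from 27 June 2002 to 2 May 2003 tolled the period for 309 days, extending the deadline to 8 December 2004.
None of the other events listed affects the running of the period under the stated rules.
The 1 March 2005 filing falls after the 8 December 2004 deadline; the claim is time-barred.

TIME-BARRED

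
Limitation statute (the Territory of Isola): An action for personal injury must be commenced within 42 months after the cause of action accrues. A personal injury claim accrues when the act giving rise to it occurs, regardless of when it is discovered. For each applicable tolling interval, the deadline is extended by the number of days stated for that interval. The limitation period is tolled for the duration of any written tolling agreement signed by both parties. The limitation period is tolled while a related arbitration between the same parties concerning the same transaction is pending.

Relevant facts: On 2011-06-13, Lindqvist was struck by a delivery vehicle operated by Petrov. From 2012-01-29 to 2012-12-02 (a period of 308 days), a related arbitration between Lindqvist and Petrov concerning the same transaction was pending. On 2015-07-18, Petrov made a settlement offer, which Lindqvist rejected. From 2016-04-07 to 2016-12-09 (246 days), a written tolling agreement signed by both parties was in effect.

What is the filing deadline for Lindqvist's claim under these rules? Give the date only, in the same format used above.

The claim accrued on 2011-06-13, when the wrongful act occurred.
Adding the 42 months base period to 2011-06-13 gives a deadline of 2014-12-13, before any tolling.
Because the pending related arbitration ran from 2012-01-29 to 2012-12-02, the deadline is extended by 308 days to 2015-10-17.
The written tolling agreement starting 2016-04-07 came too late — the period had run on 2015-10-17 — and so does not extend the deadline.
The other events in the timeline have no effect on the limitation period under the stated rules.

2015-10-17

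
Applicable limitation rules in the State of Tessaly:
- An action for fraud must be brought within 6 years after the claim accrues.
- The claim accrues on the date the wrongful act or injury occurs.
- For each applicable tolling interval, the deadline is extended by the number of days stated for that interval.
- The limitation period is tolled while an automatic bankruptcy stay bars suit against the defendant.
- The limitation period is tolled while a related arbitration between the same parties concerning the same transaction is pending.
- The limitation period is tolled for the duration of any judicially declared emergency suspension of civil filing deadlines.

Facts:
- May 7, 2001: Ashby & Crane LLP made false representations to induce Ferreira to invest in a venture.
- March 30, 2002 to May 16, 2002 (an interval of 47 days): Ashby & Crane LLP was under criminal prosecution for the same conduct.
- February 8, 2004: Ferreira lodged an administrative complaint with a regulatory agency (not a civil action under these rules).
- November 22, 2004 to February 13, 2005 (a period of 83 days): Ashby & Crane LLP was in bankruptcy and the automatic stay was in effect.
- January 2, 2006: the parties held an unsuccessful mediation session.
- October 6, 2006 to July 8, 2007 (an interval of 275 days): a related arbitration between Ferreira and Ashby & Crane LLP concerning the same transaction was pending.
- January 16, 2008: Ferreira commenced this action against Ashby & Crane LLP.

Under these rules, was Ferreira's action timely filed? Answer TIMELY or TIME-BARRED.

The claim accrued on May 7, 2001, when the wrongful act occurred.
6 years from May 7, 2001 is May 7, 2007.
The period was tolled for 83 days by the automatic bankruptcy stay (November 22, 2004 to February 13, 2005), pushing the deadline to July 29, 2007.
The period was tolled for 275 days by the pending related arbitration (October 6, 2006 to July 8, 2007), pushing the deadline to April 29, 2008.
No stated provision tolls the period for a criminal prosecution, so the interval from March 30, 2002 to May 16, 2002 has no effect on the deadline.
None of the other events listed affects the running of the period under the stated rules.
The January 16, 2008 filing precedes the April 29, 2008 deadline; the claim is timely.

TIMELY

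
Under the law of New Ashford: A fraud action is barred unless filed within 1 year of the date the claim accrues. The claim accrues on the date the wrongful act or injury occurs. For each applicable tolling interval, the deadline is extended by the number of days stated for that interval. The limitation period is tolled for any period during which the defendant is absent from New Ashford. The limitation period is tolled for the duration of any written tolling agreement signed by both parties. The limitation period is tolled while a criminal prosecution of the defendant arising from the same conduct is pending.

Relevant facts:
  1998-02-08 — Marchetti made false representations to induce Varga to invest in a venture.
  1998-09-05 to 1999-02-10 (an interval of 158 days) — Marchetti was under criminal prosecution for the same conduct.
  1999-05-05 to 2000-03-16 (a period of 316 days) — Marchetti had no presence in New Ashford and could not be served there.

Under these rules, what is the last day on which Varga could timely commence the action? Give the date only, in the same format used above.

The claim accrued on 1998-02-08, the date of the act.
1 year from 1998-02-08 is 1999-02-08.
The pending criminal prosecution from 1998-09-05 to 1999-02-10 tolled the period for 158 days, extending the deadline to 1999-07-16.
Because the defendant's absence from the jurisdiction ran from 1999-05-05 to 2000-03-16, the deadline is extended by 316 days to 2000-05-27.

2000-05-27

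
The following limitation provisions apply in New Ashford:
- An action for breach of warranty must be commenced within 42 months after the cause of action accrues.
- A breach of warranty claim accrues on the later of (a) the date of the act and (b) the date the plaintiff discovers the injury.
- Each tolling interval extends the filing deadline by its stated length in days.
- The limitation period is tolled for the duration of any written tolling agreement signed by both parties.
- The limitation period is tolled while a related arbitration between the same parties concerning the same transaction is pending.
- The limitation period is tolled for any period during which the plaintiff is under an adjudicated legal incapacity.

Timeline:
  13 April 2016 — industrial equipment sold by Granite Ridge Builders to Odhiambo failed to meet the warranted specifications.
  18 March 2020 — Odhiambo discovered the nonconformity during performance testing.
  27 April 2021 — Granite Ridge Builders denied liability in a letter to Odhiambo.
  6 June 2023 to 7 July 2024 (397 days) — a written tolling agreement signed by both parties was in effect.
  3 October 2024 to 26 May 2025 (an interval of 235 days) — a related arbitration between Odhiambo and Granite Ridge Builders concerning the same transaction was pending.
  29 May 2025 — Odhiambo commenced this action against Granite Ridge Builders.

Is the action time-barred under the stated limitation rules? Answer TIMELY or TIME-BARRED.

TIMELY

The claim accrued on 18 March 2020 — the later of the 13 April 2016 act and the 18 March 2020 discovery.
42 months from 18 March 2020 is 18 September 2023.
The period was tolled for 397 days by the written tolling agreement (6 June 2023 to 7 July 2024), pushing the deadline to 19 October 2024.
The pending related arbitration from 3 October 2024 to 26 May 2025 tolled the period for 235 days, extending the deadline to 11 June 2025.
None of the other events listed affects the running of the period under the stated rules.
Odhiambo filed on 29 May 2025, before the 11 June 2025 deadline, so the action is timely.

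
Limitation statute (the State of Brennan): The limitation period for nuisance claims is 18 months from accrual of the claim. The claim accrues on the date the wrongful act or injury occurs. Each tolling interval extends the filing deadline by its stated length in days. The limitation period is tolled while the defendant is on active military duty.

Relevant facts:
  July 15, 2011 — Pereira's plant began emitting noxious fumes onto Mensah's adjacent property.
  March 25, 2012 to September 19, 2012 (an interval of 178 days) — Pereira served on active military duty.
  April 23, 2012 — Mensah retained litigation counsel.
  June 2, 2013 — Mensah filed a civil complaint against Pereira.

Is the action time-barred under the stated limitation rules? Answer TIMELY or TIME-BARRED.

The claim accrued on July 15, 2011, when the wrongful act occurred.
Adding the 18 months base period to July 15, 2011 gives a deadline of January 15, 2013, before any tolling.
The defendant's active military service from March 25, 2012 to September 19, 2012 tolled the period for 178 days, extending the deadline to July 12, 2013.
The other events in the timeline have no effect on the limitation period under the stated rules.
Filing on June 2, 2013 beat the July 12, 2013 deadline — the action is timely.

TIMELY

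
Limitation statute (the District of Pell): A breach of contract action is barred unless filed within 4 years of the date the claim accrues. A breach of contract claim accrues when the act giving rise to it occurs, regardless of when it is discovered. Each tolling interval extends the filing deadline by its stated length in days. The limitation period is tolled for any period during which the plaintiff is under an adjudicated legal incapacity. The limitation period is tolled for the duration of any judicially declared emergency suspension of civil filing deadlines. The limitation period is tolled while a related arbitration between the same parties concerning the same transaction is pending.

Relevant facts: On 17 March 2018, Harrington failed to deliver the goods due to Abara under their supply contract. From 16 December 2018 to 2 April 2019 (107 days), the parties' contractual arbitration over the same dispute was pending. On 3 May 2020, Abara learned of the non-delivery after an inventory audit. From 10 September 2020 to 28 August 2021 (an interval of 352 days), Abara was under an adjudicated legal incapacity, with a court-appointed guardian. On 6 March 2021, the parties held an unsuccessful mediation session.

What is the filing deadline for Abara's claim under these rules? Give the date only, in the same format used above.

Accrual is governed by the date of the act, so the period began to run on 17 March 2018; the later discovery on 3 May 2020 is irrelevant under the stated rule.
The untolled deadline — 4 years after 17 March 2018 — is 17 March 2022.
Because the pending related arbitration ran from 16 December 2018 to 2 April 2019, the deadline is extended by 107 days to 2 July 2022.
The plaintiff's legal incapacity from 10 September 2020 to 28 August 2021 tolled the period for 352 days, extending the deadline to 19 June 2023.
The other events in the timeline have no effect on the limitation period under the stated rules.

19 June 2023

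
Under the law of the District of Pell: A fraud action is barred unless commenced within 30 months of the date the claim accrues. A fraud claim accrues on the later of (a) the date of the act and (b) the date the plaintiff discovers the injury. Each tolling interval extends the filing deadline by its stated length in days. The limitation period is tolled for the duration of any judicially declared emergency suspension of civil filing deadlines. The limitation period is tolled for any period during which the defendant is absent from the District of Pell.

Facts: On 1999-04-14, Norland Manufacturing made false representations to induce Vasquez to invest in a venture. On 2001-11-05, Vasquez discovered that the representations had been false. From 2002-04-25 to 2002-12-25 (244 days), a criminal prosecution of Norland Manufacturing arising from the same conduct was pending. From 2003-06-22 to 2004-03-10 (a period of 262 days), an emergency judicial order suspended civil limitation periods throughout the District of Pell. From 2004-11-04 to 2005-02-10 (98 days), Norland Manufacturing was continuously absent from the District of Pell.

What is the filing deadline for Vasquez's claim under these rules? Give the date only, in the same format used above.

2005-04-30

The claim accrued on 2001-11-05 — the later of the 1999-04-14 act and the 2001-11-05 discovery.
The untolled deadline — 30 months after 2001-11-05 — is 2004-05-05.
The period was tolled for 262 days by the emergency suspension of filing deadlines (2003-06-22 to 2004-03-10), pushing the deadline to 2005-01-22.
Because the defendant's absence from the jurisdiction ran from 2004-11-04 to 2005-02-10, the deadline is extended by 98 days to 2005-04-30.
The pending criminal prosecution from 2002-04-25 to 2002-12-25 does not toll the period, because no stated rule makes a criminal prosecution a tolling event.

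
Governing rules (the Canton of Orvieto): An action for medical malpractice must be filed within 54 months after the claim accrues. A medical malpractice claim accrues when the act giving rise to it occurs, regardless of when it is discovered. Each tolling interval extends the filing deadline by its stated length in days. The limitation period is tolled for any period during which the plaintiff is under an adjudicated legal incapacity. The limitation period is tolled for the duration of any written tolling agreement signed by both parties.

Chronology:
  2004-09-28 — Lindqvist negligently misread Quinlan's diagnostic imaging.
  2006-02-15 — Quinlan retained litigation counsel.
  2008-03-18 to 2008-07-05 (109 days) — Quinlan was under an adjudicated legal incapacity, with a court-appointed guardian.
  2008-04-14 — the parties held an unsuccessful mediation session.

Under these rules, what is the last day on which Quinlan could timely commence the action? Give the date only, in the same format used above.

2009-07-15

The claim accrued on 2004-09-28, the date of the act.
54 months from 2004-09-28 is 2009-03-28.
Because the plaintiff's legal incapacity ran from 2008-03-18 to 2008-07-05, the deadline is extended by 109 days to 2009-07-15.
Nothing else in the chronology tolls or restarts the period.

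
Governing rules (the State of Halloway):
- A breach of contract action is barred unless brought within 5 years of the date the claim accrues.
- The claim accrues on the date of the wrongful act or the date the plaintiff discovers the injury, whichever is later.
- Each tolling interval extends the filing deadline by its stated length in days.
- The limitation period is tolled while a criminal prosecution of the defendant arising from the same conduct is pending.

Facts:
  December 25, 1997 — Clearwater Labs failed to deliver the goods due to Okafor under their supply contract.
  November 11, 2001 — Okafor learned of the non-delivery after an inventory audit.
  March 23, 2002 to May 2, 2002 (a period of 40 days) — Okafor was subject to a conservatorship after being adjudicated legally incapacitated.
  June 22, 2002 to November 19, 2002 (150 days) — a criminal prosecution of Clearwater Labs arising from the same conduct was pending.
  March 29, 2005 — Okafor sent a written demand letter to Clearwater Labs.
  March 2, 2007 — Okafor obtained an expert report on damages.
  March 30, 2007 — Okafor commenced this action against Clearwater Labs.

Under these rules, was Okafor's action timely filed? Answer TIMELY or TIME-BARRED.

Taking the later of the act (December 25, 1997) and discovery (November 11, 2001), the claim accrued on November 11, 2001.
The untolled deadline — 5 years after November 11, 2001 — is November 11, 2006.
The period was tolled for 150 days by the pending criminal prosecution (June 22, 2002 to November 19, 2002), pushing the deadline to April 10, 2007.
The plaintiff's legal incapacity from March 23, 2002 to May 2, 2002 does not toll the period, because no stated rule makes the plaintiff's incapacity a tolling event.
None of the other events listed affects the running of the period under the stated rules.
Okafor filed on March 30, 2007, before the April 10, 2007 deadline, so the action is timely.

TIMELY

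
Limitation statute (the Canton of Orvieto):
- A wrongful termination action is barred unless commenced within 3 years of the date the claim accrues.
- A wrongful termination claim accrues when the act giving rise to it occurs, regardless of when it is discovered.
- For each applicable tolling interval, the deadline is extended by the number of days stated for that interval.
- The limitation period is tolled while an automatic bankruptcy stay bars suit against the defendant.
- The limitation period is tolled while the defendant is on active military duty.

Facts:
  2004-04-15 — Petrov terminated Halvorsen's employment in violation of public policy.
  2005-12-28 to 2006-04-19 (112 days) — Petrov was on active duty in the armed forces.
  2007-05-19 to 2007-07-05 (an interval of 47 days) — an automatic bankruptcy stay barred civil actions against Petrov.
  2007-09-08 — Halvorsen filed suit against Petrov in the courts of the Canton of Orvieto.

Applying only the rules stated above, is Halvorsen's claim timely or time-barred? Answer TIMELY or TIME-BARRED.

TIMELY

The claim accrued on 2004-04-15, the date of the act.
The untolled deadline — 3 years after 2004-04-15 — is 2007-04-15.
Because the defendant's active military service ran from 2005-12-28 to 2006-04-19, the deadline is extended by 112 days to 2007-08-05.
Because the automatic bankruptcy stay ran from 2007-05-19 to 2007-07-05, the deadline is extended by 47 days to 2007-09-21.
Halvorsen filed on 2007-09-08, before the 2007-09-21 deadline, so the action is timely.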